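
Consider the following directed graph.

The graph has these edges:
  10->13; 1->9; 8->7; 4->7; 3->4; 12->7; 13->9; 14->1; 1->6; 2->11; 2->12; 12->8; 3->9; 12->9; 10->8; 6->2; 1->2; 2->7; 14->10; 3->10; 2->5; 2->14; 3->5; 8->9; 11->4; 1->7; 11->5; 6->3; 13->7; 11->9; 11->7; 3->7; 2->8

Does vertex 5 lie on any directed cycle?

No

5 lies on a cycle iff there is a path from 5 back to itself.
Exploring from 5, it never reaches itself; equivalently, its strongly connected component is a singleton.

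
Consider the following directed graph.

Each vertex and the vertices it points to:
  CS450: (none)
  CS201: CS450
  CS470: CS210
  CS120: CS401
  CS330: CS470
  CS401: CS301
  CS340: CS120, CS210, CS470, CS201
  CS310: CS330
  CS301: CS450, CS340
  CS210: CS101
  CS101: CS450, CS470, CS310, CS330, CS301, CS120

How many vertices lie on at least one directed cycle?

9

A vertex is on a directed cycle iff it belongs to a strongly connected component of size ≥ 2 (or has a self-loop).
The vertices on cycles are {CS101, CS120, CS210, CS301, CS310, CS330, CS340, CS401, CS470} — 9 in total.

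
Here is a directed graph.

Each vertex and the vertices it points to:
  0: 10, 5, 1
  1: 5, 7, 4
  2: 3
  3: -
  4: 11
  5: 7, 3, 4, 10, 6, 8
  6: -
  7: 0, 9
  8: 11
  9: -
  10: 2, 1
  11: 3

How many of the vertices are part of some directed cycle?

5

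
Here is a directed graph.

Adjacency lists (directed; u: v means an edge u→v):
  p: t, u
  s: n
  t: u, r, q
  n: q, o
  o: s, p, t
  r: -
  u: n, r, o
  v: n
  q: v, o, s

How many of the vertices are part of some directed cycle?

8

A vertex is on a directed cycle iff it belongs to a strongly connected component of size ≥ 2 (or has a self-loop).
The vertices on cycles are {n, o, p, q, s, t, u, v} — 8 in total.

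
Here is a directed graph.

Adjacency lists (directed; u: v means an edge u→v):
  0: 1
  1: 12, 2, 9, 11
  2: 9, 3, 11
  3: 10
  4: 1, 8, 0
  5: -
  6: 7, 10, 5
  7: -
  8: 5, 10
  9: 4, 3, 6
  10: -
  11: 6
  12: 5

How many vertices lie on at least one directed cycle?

A vertex is on a directed cycle iff it belongs to a strongly connected component of size ≥ 2 (or has a self-loop).
The vertices on cycles are {0, 1, 2, 4, 9} — 5 in total.

5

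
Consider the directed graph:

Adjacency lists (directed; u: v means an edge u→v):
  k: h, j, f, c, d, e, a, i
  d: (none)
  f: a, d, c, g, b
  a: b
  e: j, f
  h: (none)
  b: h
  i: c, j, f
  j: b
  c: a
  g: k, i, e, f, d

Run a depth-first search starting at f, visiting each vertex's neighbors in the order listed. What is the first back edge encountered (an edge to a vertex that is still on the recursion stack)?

k→f

DFS from f (visiting each vertex's neighbors in the order listed); mark gray on enter, black on exit:
f gray
  a gray
    b gray
      h gray
      h black
    b black
  a black
  d gray
  d black
  c gray
    c→a: a black — skip
  c black
  g gray
    k gray
      k→h: h black — skip
      j gray
        j→b: b black — skip
      j black
      k→f: f is gray → back edge
First back edge: k → f.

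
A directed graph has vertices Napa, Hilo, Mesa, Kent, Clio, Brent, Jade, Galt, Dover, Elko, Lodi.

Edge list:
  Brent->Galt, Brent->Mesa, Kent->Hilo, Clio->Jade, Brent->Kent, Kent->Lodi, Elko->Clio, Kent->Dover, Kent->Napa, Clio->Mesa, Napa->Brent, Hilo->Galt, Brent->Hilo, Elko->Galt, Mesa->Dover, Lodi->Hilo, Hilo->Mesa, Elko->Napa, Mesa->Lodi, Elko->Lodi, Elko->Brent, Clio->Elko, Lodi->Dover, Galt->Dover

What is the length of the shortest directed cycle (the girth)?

2

For each vertex v, BFS finds the shortest path from v back to v.
The shortest such closed walk is Elko → Clio → Elko, length 2.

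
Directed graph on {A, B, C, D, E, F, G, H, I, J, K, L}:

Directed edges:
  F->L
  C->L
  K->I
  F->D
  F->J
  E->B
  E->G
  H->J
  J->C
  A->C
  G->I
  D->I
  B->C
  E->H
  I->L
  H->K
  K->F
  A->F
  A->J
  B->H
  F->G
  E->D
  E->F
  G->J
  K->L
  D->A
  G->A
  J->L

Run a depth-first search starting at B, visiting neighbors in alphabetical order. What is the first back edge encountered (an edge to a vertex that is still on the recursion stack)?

A->F

DFS from B (visiting neighbors in alphabetical order); mark gray on enter, black on exit:
B gray
  C gray
    L gray
    L black
  C black
  H gray
    J gray
      J→C: C black — skip
      J→L: L black — skip
    J black
    K gray
      F gray
        D gray
          A gray
            A→C: C black — skip
            A→F: F is gray → back edge
First back edge: A → F.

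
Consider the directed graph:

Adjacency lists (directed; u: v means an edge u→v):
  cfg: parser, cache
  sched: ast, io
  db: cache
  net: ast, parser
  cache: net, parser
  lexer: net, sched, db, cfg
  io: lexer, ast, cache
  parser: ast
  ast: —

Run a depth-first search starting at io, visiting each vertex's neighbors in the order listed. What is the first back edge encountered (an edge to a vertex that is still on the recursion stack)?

DFS from io (visiting each vertex's neighbors in the order listed); mark gray on enter, black on exit:
io gray
  lexer gray
    net gray
      ast gray
      ast black
      parser gray
        parser→ast: ast black — skip
      parser black
    net black
    sched gray
      sched→ast: ast black — skip
      sched→io: io is gray → back edge
First back edge: sched → io.

sched→io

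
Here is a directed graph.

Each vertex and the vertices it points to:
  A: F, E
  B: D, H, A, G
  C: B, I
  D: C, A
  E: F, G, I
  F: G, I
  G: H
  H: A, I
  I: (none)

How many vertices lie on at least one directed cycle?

A vertex is on a directed cycle iff it belongs to a strongly connected component of size ≥ 2 (or has a self-loop).
The vertices on cycles are {A, B, C, D, E, F, G, H} — 8 in total.

8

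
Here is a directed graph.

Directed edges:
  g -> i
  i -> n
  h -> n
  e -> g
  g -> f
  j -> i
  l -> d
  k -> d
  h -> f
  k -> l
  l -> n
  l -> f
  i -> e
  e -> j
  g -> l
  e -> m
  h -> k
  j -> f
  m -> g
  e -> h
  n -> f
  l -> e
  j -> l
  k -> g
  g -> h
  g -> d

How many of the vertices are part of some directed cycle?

8

A vertex is on a directed cycle iff it belongs to a strongly connected component of size ≥ 2 (or has a self-loop).
The vertices on cycles are {e, g, h, i, j, k, l, m} — 8 in total.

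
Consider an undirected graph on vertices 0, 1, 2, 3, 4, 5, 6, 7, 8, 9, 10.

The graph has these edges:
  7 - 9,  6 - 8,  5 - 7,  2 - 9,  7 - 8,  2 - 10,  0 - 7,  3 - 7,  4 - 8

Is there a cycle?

No

DFS, tracking each vertex's parent; an edge to a visited non-parent vertex closes a cycle.
Start from 2:
visit 2 (parent –)
  visit 10 (parent 2)
    10–2: parent, skip
  visit 9 (parent 2)
    visit 7 (parent 9)
      visit 5 (parent 7)
        5–7: parent, skip
      7–9: parent, skip
      visit 0 (parent 7)
        0–7: parent, skip
      visit 8 (parent 7)
        visit 4 (parent 8)
          4–8: parent, skip
        visit 6 (parent 8)
          6–8: parent, skip
        8–7: parent, skip
      visit 3 (parent 7)
        3–7: parent, skip
    9–2: parent, skip
visit 1 (parent –)
No non-parent visited neighbor found — the graph is a forest.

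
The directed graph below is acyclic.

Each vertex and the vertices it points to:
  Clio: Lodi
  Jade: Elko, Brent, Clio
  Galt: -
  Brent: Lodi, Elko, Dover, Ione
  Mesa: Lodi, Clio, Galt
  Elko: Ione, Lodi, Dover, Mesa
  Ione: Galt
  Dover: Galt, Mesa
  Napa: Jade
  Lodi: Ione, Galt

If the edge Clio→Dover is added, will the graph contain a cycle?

Yes

Adding Clio→Dover creates a cycle iff Dover can already reach Clio.
Path from Dover: Dover → Mesa → Clio.
So Dover → … → Clio → Dover is a cycle.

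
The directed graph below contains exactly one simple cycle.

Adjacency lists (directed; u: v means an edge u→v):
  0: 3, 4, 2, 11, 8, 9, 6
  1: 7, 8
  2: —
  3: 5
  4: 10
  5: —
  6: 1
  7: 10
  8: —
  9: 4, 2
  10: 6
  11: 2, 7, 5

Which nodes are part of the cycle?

DFS with gray/black marking from 6:
6 gray
  1 gray
    7 gray
      10 gray
        10→6: 6 is gray → back edge
Back edge closes the cycle 6 → 1 → 7 → 10 → 6; its vertices are {1, 6, 7, 10}.

1, 6, 7, 10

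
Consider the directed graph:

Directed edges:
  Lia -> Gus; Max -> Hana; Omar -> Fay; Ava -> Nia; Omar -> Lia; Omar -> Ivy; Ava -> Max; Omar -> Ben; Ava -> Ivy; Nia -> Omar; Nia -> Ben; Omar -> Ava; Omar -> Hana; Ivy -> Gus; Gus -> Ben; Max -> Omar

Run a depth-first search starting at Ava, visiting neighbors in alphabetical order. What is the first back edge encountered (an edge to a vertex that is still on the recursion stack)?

DFS from Ava (visiting neighbors in alphabetical order); mark gray on enter, black on exit:
Ava gray
  Ivy gray
    Gus gray
      Ben gray
      Ben black
    Gus black
  Ivy black
  Max gray
    Hana gray
    Hana black
    Omar gray
      Omar→Ava: Ava is gray → back edge
First back edge: Omar → Ava.

Omar->Ava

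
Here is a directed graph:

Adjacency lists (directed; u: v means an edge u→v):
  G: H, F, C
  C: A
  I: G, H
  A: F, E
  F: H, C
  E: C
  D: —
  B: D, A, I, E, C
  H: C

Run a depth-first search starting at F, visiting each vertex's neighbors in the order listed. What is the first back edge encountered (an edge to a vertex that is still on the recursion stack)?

DFS from F (visiting each vertex's neighbors in the order listed); mark gray on enter, black on exit:
F gray
  H gray
    C gray
      A gray
        A→F: F is gray → back edge
First back edge: A → F.

A->F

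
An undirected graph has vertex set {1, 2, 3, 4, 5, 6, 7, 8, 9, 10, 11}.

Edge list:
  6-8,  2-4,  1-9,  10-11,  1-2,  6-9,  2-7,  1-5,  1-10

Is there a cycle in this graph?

No

DFS, tracking each vertex's parent; an edge to a visited non-parent vertex closes a cycle.
Start from 7:
visit 7 (parent –)
  visit 2 (parent 7)
    visit 1 (parent 2)
      visit 5 (parent 1)
        5–1: parent, skip
      visit 10 (parent 1)
        visit 11 (parent 10)
          11–10: parent, skip
        10–1: parent, skip
      visit 9 (parent 1)
        visit 6 (parent 9)
          visit 8 (parent 6)
            8–6: parent, skip
          6–9: parent, skip
        9–1: parent, skip
      1–2: parent, skip
    2–7: parent, skip
    visit 4 (parent 2)
      4–2: parent, skip
visit 3 (parent –)
No non-parent visited neighbor found — the graph is a forest.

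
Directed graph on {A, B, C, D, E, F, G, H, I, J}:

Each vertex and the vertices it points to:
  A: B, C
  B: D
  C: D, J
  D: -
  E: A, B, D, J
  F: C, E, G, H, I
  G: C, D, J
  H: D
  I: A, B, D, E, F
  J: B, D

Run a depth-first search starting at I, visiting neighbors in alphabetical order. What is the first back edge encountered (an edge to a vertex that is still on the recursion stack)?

DFS from I (visiting neighbors in alphabetical order); mark gray on enter, black on exit:
I gray
  A gray
    B gray
      D gray
      D black
    B black
    C gray
      C→D: D black — skip
      J gray
        J→B: B black — skip
        J→D: D black — skip
      J black
    C black
  A black
  I→B: B black — skip
  I→D: D black — skip
  E gray
    E→A: A black — skip
    E→B: B black — skip
    E→D: D black — skip
    E→J: J black — skip
  E black
  F gray
    F→C: C black — skip
    F→E: E black — skip
    G gray
      G→C: C black — skip
      G→D: D black — skip
      G→J: J black — skip
    G black
    H gray
      H→D: D black — skip
    H black
    F→I: I is gray → back edge
First back edge: F → I.

F->I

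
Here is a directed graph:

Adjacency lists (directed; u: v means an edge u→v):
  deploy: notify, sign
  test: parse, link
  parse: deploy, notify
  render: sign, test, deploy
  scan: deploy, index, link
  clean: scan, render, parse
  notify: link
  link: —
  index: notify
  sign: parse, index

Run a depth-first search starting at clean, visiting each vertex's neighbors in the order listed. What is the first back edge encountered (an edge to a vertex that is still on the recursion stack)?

DFS from clean (visiting each vertex's neighbors in the order listed); mark gray on enter, black on exit:
clean gray
  scan gray
    deploy gray
      notify gray
        link gray
        link black
      notify black
      sign gray
        parse gray
          parse→deploy: deploy is gray → back edge
First back edge: parse → deploy.

parse→deploy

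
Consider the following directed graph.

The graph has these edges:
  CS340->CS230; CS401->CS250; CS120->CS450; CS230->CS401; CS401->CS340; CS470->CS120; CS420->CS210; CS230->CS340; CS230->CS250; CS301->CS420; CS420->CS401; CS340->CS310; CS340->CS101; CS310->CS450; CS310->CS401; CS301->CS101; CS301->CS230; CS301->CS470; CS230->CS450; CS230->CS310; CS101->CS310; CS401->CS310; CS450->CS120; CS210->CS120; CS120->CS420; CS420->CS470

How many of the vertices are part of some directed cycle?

A vertex is on a directed cycle iff it belongs to a strongly connected component of size ≥ 2 (or has a self-loop).
The vertices on cycles are {CS101, CS120, CS210, CS230, CS310, CS340, CS401, CS420, CS450, CS470} — 10 in total.

10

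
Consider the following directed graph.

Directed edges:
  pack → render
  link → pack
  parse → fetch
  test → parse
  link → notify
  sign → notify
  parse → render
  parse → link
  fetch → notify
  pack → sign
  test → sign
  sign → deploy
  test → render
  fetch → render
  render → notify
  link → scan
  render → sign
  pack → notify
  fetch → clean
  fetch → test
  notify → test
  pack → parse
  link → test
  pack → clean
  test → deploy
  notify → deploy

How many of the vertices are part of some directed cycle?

A vertex is on a directed cycle iff it belongs to a strongly connected component of size ≥ 2 (or has a self-loop).
The vertices on cycles are {link, pack, sign, test, fetch, parse, notify, render} — 8 in total.

8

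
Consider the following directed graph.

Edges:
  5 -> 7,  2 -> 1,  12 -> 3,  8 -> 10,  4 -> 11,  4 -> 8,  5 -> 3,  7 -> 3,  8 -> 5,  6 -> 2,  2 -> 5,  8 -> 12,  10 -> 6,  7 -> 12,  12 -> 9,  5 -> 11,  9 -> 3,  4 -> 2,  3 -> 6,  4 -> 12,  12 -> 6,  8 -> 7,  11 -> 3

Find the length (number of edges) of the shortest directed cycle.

For each vertex v, BFS finds the shortest path from v back to v.
The shortest such closed walk is 2 → 5 → 3 → 6 → 2, length 4.

4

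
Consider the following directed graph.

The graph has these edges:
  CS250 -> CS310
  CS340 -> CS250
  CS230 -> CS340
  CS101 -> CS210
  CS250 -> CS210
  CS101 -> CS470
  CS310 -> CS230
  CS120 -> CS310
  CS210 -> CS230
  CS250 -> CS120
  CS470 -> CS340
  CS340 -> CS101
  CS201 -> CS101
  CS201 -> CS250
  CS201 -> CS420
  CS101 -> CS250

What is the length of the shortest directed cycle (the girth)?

3

For each vertex v, BFS finds the shortest path from v back to v.
The shortest such closed walk is CS101 → CS470 → CS340 → CS101, length 3.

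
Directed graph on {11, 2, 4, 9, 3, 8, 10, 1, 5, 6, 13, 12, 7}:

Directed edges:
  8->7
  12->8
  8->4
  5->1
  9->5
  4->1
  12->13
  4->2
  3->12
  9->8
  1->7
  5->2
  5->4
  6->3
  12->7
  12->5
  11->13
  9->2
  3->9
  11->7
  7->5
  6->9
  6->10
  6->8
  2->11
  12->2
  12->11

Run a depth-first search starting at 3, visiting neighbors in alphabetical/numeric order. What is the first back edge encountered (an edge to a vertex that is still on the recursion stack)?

1→7

DFS from 3 (visiting neighbors in alphabetical/numeric order); mark gray on enter, black on exit:
3 gray
  9 gray
    2 gray
      11 gray
        7 gray
          5 gray
            1 gray
              1→7: 7 is gray → back edge
First back edge: 1 → 7.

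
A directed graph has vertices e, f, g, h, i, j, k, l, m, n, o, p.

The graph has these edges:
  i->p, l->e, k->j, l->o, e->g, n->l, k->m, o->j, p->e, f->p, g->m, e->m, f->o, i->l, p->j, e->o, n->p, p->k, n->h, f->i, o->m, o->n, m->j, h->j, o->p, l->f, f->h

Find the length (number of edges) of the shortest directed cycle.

For each vertex v, BFS finds the shortest path from v back to v.
The shortest such closed walk is l → o → n → l, length 3.

3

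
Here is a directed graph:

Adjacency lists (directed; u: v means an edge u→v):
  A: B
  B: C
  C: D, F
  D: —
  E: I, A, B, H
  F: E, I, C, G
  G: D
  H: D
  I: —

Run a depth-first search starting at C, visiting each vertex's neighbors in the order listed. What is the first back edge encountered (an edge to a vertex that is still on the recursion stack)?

B->C

DFS from C (visiting each vertex's neighbors in the order listed); mark gray on enter, black on exit:
C gray
  D gray
  D black
  F gray
    E gray
      I gray
      I black
      A gray
        B gray
          B→C: C is gray → back edge
First back edge: B → C.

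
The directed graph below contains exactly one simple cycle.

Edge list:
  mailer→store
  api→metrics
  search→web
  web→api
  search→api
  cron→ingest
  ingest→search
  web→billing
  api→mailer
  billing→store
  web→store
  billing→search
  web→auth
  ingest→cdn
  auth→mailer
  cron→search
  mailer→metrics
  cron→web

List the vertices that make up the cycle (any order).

web, search, billing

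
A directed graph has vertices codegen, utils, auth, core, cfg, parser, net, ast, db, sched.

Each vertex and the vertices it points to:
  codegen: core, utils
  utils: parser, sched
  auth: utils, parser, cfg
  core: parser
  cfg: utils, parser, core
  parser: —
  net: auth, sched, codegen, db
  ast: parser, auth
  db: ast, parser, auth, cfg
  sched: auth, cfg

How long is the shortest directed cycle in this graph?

For each vertex v, BFS finds the shortest path from v back to v.
The shortest such closed walk is sched → auth → utils → sched, length 3.

3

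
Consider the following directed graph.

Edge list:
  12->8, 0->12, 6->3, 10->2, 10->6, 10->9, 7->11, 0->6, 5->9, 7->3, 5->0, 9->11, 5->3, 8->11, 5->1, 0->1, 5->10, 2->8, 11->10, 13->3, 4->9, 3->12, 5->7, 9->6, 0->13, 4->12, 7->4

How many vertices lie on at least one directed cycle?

8

A vertex is on a directed cycle iff it belongs to a strongly connected component of size ≥ 2 (or has a self-loop).
The vertices on cycles are {2, 3, 6, 8, 9, 10, 11, 12} — 8 in total.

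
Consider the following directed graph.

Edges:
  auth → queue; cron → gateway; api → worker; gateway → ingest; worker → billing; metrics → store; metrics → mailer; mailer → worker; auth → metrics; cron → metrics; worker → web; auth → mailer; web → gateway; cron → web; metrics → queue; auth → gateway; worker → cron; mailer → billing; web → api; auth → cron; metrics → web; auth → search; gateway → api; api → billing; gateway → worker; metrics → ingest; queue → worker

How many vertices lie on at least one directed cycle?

8

A vertex is on a directed cycle iff it belongs to a strongly connected component of size ≥ 2 (or has a self-loop).
The vertices on cycles are {api, web, cron, queue, mailer, worker, gateway, metrics} — 8 in total.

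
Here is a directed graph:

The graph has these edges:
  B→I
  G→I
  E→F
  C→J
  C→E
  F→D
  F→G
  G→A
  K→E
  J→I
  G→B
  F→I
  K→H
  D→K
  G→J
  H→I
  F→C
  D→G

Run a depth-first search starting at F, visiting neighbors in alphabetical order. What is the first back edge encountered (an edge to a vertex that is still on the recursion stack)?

E→F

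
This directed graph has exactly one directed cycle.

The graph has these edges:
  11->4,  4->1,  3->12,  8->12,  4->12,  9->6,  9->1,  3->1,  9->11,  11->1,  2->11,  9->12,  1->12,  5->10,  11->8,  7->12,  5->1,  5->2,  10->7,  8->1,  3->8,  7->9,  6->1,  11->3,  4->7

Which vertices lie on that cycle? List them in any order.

4, 7, 9, 11

DFS with gray/black marking from 7:
7 gray
  12 gray
  12 black
  9 gray
    11 gray
      3 gray
        3→12: 12 black — skip
        1 gray
          1→12: 12 black — skip
        1 black
        8 gray
          8→12: 12 black — skip
          8→1: 1 black — skip
        8 black
      3 black
      11→1: 1 black — skip
      11→8: 8 black — skip
      4 gray
        4→1: 1 black — skip
        4→7: 7 is gray → back edge
Back edge closes the cycle 7 → 9 → 11 → 4 → 7; its vertices are {4, 7, 9, 11}.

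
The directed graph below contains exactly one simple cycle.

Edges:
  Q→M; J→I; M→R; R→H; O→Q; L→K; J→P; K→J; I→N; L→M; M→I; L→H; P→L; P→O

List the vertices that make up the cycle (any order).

J, K, L, P

DFS with gray/black marking from P:
P gray
  O gray
    Q gray
      M gray
        R gray
          H gray
          H black
        R black
        I gray
          N gray
          N black
        I black
      M black
    Q black
  O black
  L gray
    L→M: M black — skip
    L→H: H black — skip
    K gray
      J gray
        J→I: I black — skip
        J→P: P is gray → back edge
Back edge closes the cycle P → L → K → J → P; its vertices are {J, K, L, P}.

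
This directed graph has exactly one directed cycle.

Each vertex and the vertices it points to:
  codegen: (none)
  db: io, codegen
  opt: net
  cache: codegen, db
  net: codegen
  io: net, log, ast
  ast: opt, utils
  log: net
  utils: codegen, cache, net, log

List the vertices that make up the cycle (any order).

db, io, ast, cache, utils

DFS with gray/black marking from io:
io gray
  net gray
    codegen gray
    codegen black
  net black
  log gray
    log→net: net black — skip
  log black
  ast gray
    opt gray
      opt→net: net black — skip
    opt black
    utils gray
      utils→codegen: codegen black — skip
      cache gray
        cache→codegen: codegen black — skip
        db gray
          db→io: io is gray → back edge
Back edge closes the cycle io → ast → utils → cache → db → io; its vertices are {db, io, ast, cache, utils}.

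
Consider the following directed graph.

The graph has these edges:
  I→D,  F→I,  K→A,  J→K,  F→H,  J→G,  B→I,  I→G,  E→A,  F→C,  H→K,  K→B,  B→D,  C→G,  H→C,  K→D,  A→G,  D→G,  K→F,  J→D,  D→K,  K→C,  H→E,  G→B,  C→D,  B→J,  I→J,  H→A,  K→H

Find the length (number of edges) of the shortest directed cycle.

2

For each vertex v, BFS finds the shortest path from v back to v.
The shortest such closed walk is K → D → K, length 2.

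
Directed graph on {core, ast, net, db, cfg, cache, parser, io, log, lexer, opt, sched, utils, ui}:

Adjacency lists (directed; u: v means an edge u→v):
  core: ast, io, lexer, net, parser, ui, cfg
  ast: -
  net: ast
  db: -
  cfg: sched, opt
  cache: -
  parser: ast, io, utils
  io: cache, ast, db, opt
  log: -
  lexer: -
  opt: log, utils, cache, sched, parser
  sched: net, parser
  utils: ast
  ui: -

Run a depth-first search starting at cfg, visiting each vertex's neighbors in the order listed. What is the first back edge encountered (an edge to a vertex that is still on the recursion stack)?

opt→sched

DFS from cfg (visiting each vertex's neighbors in the order listed); mark gray on enter, black on exit:
cfg gray
  sched gray
    net gray
      ast gray
      ast black
    net black
    parser gray
      parser→ast: ast black — skip
      io gray
        cache gray
        cache black
        io→ast: ast black — skip
        db gray
        db black
        opt gray
          log gray
          log black
          utils gray
            utils→ast: ast black — skip
          utils black
          opt→cache: cache black — skip
          opt→sched: sched is gray → back edge
First back edge: opt → sched.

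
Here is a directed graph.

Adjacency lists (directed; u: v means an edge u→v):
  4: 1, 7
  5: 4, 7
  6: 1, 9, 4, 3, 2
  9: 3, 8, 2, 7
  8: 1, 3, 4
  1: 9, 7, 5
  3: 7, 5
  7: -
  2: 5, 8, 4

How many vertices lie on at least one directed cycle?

7

A vertex is on a directed cycle iff it belongs to a strongly connected component of size ≥ 2 (or has a self-loop).
The vertices on cycles are {1, 2, 3, 4, 5, 8, 9} — 7 in total.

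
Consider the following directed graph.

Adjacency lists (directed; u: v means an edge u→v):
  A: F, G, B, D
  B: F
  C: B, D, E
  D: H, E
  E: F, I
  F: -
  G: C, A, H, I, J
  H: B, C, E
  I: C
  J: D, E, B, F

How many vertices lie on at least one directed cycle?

A vertex is on a directed cycle iff it belongs to a strongly connected component of size ≥ 2 (or has a self-loop).
The vertices on cycles are {A, C, D, E, G, H, I} — 7 in total.

7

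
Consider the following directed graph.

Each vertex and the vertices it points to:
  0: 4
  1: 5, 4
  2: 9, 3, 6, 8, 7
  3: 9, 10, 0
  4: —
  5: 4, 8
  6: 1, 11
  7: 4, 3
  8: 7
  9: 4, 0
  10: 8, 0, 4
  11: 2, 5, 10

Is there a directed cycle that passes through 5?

No

5 lies on a cycle iff there is a path from 5 back to itself.
Exploring from 5, it never reaches itself; equivalently, its strongly connected component is a singleton.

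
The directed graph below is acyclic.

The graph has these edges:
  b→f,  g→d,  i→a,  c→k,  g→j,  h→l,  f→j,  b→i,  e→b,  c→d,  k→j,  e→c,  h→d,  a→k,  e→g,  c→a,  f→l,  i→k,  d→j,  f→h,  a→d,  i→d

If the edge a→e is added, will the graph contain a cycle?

Adding a→e creates a cycle iff e can already reach a.
Path from e: e → c → a.
So e → … → a → e is a cycle.

Yes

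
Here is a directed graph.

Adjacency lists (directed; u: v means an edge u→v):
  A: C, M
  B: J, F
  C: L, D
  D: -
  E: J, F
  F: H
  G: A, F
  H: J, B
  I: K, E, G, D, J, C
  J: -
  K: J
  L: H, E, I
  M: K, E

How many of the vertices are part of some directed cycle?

8

A vertex is on a directed cycle iff it belongs to a strongly connected component of size ≥ 2 (or has a self-loop).
The vertices on cycles are {A, B, C, F, G, H, I, L} — 8 in total.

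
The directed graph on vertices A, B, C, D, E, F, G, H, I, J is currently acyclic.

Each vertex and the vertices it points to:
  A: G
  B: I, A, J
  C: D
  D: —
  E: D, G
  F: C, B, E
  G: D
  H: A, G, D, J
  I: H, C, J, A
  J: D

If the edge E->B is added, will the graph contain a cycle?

Adding E→B creates a cycle iff B can already reach E.
Explore from B: no path reaches E. The graph stays acyclic.

No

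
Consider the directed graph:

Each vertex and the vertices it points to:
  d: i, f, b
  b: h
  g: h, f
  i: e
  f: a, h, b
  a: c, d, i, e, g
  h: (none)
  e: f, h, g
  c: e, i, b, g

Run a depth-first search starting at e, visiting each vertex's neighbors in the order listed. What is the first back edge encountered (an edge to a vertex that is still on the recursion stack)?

c->e

DFS from e (visiting each vertex's neighbors in the order listed); mark gray on enter, black on exit:
e gray
  f gray
    a gray
      c gray
        c→e: e is gray → back edge
First back edge: c → e.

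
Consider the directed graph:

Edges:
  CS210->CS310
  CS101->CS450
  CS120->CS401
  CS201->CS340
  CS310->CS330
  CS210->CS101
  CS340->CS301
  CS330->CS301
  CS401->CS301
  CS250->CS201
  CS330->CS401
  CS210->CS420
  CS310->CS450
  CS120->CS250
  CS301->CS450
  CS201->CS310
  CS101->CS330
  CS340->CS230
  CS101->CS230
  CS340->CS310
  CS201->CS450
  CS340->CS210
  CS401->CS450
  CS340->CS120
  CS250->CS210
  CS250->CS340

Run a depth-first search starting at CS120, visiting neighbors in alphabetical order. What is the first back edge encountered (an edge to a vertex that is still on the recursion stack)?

CS340→CS120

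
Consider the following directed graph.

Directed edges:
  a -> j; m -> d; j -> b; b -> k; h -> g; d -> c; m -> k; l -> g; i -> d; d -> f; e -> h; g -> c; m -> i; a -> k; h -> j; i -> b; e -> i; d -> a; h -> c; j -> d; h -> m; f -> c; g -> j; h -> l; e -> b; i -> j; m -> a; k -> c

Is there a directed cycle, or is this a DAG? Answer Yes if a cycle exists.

DFS with white/gray/black marking, starting from b:
b gray
  k gray
    c gray
    c black
  k black
b black
a gray
  j gray
    d gray
      f gray
        f→c: c black — skip
      f black
      d→a: a is gray → back edge
Back edge found, so a cycle exists: a → j → d → a.

Yes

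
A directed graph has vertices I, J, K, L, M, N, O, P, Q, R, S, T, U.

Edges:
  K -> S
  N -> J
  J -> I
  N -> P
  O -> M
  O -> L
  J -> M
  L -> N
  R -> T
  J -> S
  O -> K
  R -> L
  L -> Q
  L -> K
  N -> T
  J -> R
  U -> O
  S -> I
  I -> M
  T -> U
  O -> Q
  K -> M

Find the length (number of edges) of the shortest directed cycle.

4

For each vertex v, BFS finds the shortest path from v back to v.
The shortest such closed walk is R → L → N → J → R, length 4.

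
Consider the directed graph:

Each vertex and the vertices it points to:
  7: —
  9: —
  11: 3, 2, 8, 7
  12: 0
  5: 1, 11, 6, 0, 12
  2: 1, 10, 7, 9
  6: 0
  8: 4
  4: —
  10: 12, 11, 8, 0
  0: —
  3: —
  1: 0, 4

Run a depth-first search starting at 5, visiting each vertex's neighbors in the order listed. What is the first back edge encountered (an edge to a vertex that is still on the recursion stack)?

10->11

DFS from 5 (visiting each vertex's neighbors in the order listed); mark gray on enter, black on exit:
5 gray
  1 gray
    0 gray
    0 black
    4 gray
    4 black
  1 black
  11 gray
    3 gray
    3 black
    2 gray
      2→1: 1 black — skip
      10 gray
        12 gray
          12→0: 0 black — skip
        12 black
        10→11: 11 is gray → back edge
First back edge: 10 → 11.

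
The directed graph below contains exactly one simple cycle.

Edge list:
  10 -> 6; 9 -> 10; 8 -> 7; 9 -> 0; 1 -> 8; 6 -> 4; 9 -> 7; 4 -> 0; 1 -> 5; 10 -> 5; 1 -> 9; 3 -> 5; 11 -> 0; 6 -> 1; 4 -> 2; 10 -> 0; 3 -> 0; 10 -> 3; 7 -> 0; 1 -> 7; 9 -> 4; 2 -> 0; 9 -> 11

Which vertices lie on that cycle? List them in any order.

DFS with gray/black marking from 9:
9 gray
  7 gray
    0 gray
    0 black
  7 black
  11 gray
    11→0: 0 black — skip
  11 black
  4 gray
    4→0: 0 black — skip
    2 gray
      2→0: 0 black — skip
    2 black
  4 black
  9→0: 0 black — skip
  10 gray
    10→0: 0 black — skip
    5 gray
    5 black
    3 gray
      3→0: 0 black — skip
      3→5: 5 black — skip
    3 black
    6 gray
      1 gray
        1→5: 5 black — skip
        8 gray
          8→7: 7 black — skip
        8 black
        1→7: 7 black — skip
        1→9: 9 is gray → back edge
Back edge closes the cycle 9 → 10 → 6 → 1 → 9; its vertices are {1, 6, 9, 10}.

1, 6, 9, 10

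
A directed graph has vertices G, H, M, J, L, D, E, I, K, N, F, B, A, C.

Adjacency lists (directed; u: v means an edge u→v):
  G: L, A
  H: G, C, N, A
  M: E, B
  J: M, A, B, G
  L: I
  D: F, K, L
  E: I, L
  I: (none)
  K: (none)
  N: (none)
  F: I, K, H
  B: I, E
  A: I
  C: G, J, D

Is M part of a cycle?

No

M lies on a cycle iff there is a path from M back to itself.
Exploring from M, it never reaches itself; equivalently, its strongly connected component is a singleton.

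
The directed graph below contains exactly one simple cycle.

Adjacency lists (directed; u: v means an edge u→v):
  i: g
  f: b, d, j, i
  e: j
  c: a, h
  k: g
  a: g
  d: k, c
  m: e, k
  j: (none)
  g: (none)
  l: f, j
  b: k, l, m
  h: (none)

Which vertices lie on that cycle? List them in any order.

DFS with gray/black marking from f:
f gray
  b gray
    k gray
      g gray
      g black
    k black
    l gray
      l→f: f is gray → back edge
Back edge closes the cycle f → b → l → f; its vertices are {b, f, l}.

b, f, l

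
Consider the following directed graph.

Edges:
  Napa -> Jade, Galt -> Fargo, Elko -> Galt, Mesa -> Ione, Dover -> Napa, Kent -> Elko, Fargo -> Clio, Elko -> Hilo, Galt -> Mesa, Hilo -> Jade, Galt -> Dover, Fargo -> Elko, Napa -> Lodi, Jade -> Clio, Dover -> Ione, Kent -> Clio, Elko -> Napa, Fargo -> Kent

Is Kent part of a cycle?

Kent is on a cycle iff Kent can reach itself via ≥1 edge.
Kent → Elko → Galt → Fargo → Kent — yes.

Yes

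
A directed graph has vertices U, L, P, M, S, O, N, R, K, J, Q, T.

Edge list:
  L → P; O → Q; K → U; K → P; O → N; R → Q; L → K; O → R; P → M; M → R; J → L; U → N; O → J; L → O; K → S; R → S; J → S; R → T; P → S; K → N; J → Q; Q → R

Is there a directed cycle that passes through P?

No

P lies on a cycle iff there is a path from P back to itself.
Exploring from P, it never reaches itself; equivalently, its strongly connected component is a singleton.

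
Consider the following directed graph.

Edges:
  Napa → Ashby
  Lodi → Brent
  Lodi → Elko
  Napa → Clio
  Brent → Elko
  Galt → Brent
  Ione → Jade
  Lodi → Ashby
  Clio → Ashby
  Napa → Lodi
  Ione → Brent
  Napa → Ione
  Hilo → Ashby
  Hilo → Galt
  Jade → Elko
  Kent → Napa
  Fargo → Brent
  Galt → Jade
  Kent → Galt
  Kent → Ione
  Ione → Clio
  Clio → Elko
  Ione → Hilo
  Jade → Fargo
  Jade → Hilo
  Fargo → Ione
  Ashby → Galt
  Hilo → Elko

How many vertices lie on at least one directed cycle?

A vertex is on a directed cycle iff it belongs to a strongly connected component of size ≥ 2 (or has a self-loop).
The vertices on cycles are {Clio, Galt, Hilo, Ione, Jade, Ashby, Fargo} — 7 in total.

7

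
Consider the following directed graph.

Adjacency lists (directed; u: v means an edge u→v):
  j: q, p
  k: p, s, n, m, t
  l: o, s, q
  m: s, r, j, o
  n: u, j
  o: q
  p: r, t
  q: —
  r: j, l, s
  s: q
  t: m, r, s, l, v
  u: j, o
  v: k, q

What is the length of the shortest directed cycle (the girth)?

3

For each vertex v, BFS finds the shortest path from v back to v.
The shortest such closed walk is k → t → v → k, length 3.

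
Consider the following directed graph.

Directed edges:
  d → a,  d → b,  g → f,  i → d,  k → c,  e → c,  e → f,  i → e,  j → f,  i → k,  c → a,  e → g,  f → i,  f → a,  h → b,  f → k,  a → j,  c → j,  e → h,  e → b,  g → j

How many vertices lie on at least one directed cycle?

A vertex is on a directed cycle iff it belongs to a strongly connected component of size ≥ 2 (or has a self-loop).
The vertices on cycles are {a, c, d, e, f, g, i, j, k} — 9 in total.

9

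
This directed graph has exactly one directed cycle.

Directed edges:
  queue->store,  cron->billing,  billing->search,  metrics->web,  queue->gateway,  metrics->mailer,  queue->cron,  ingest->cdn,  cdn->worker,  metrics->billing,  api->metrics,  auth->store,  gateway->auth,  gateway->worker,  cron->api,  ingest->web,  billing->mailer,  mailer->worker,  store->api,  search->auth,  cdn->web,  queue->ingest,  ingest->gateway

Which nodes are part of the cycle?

api, auth, store, search, billing, metrics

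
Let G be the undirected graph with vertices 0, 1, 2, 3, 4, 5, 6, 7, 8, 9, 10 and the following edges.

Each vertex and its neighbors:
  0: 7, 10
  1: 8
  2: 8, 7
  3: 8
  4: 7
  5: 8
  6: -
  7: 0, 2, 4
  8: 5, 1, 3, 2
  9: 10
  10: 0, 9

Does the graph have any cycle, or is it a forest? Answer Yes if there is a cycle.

No

DFS, tracking each vertex's parent; an edge to a visited non-parent vertex closes a cycle.
Start from 10:
visit 10 (parent –)
  visit 0 (parent 10)
    visit 7 (parent 0)
      7–0: parent, skip
      visit 2 (parent 7)
        visit 8 (parent 2)
          visit 5 (parent 8)
            5–8: parent, skip
          visit 1 (parent 8)
            1–8: parent, skip
          visit 3 (parent 8)
            3–8: parent, skip
          8–2: parent, skip
        2–7: parent, skip
      visit 4 (parent 7)
        4–7: parent, skip
    0–10: parent, skip
  visit 9 (parent 10)
    9–10: parent, skip
visit 6 (parent –)
No non-parent visited neighbor found — the graph is a forest.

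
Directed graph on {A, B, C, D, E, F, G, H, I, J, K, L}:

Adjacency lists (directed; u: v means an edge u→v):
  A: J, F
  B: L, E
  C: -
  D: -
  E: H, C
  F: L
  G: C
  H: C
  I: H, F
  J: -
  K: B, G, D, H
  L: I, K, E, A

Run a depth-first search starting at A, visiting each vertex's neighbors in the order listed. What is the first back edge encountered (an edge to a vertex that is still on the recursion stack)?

I→F

DFS from A (visiting each vertex's neighbors in the order listed); mark gray on enter, black on exit:
A gray
  J gray
  J black
  F gray
    L gray
      I gray
        H gray
          C gray
          C black
        H black
        I→F: F is gray → back edge
First back edge: I → F.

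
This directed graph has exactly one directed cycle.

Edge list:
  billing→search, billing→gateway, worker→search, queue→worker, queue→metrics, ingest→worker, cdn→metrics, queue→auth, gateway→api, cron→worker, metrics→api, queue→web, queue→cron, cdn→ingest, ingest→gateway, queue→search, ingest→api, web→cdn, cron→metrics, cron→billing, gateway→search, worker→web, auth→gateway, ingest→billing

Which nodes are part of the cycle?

DFS with gray/black marking from web:
web gray
  cdn gray
    ingest gray
      api gray
      api black
      gateway gray
        search gray
        search black
        gateway→api: api black — skip
      gateway black
      billing gray
        billing→gateway: gateway black — skip
        billing→search: search black — skip
      billing black
      worker gray
        worker→web: web is gray → back edge
Back edge closes the cycle web → cdn → ingest → worker → web; its vertices are {cdn, web, ingest, worker}.

cdn, web, ingest, worker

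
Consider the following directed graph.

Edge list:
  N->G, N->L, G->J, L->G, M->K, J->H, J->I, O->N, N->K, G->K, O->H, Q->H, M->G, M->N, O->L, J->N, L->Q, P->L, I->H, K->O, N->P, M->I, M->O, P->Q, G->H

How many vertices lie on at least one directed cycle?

A vertex is on a directed cycle iff it belongs to a strongly connected component of size ≥ 2 (or has a self-loop).
The vertices on cycles are {G, J, K, L, N, O, P} — 7 in total.

7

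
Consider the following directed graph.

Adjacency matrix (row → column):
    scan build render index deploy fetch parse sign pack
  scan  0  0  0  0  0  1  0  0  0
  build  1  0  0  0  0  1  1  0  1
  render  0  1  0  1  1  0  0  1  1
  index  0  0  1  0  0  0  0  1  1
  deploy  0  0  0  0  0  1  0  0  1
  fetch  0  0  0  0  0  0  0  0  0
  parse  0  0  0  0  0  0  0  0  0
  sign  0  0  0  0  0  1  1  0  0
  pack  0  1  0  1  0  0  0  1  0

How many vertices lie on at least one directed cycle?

5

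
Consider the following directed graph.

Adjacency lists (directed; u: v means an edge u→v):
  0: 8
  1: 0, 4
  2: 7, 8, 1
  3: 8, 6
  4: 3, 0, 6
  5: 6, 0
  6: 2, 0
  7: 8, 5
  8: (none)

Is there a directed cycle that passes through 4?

Yes

4 is on a cycle iff 4 can reach itself via ≥1 edge.
4 → 6 → 2 → 1 → 4 — yes.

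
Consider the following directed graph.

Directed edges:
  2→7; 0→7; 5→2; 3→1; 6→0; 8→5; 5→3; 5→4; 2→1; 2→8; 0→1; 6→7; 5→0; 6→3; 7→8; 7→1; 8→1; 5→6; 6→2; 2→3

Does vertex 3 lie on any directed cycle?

No

3 lies on a cycle iff there is a path from 3 back to itself.
Exploring from 3, it never reaches itself; equivalently, its strongly connected component is a singleton.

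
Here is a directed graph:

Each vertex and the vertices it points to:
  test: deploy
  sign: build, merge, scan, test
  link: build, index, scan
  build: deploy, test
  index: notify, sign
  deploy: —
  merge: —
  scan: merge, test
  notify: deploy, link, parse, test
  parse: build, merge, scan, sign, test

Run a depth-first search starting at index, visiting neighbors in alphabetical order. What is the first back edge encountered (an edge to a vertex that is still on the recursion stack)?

DFS from index (visiting neighbors in alphabetical order); mark gray on enter, black on exit:
index gray
  notify gray
    deploy gray
    deploy black
    link gray
      build gray
        build→deploy: deploy black — skip
        test gray
          test→deploy: deploy black — skip
        test black
      build black
      link→index: index is gray → back edge
First back edge: link → index.

link->index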